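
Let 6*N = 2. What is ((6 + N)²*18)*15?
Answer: 10830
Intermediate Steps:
N = ⅓ (N = (⅙)*2 = ⅓ ≈ 0.33333)
((6 + N)²*18)*15 = ((6 + ⅓)²*18)*15 = ((19/3)²*18)*15 = ((361/9)*18)*15 = 722*15 = 10830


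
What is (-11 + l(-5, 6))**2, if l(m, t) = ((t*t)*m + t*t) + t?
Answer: 22201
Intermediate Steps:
l(m, t) = t + t**2 + m*t**2 (l(m, t) = (t**2*m + t**2) + t = (m*t**2 + t**2) + t = (t**2 + m*t**2) + t = t + t**2 + m*t**2)
(-11 + l(-5, 6))**2 = (-11 + 6*(1 + 6 - 5*6))**2 = (-11 + 6*(1 + 6 - 30))**2 = (-11 + 6*(-23))**2 = (-11 - 138)**2 = (-149)**2 = 22201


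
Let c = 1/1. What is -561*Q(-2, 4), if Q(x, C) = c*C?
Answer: -2244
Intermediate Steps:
c = 1
Q(x, C) = C (Q(x, C) = 1*C = C)
-561*Q(-2, 4) = -561*4 = -2244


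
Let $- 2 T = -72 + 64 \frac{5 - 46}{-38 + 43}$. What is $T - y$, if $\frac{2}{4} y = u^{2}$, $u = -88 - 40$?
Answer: $- \frac{162348}{5} \approx -32470.0$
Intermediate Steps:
$u = -128$
$T = \frac{1492}{5}$ ($T = - \frac{-72 + 64 \frac{5 - 46}{-38 + 43}}{2} = - \frac{-72 + 64 \left(- \frac{41}{5}\right)}{2} = - \frac{-72 - \frac{2624}{5}}{2} = \left(- \frac{1}{2}\right) \left(- \frac{2984}{5}\right) = \frac{1492}{5} \approx 298.4$)
$y = 32768$ ($y = 2 \left(-128\right)^{2} = 2 \cdot 16384 = 32768$)
$T - y = \frac{1492}{5} - 32768 = - \frac{162348}{5}$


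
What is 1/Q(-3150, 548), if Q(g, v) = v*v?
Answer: 1/300304 ≈ 3.3300e-6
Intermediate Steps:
Q(g, v) = v²
1/Q(-3150, 548) = 1/(548²) = 1/300304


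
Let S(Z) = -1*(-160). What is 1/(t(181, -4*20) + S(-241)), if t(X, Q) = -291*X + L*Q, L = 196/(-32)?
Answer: -1/52021 ≈ -1.9223e-5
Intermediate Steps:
L = -49/8 (L = 196*(-1/32) = -49/8 ≈ -6.1250)
t(X, Q) = -291*X - 49*Q/8
S(Z) = 160
1/(t(181, -4*20) + S(-241)) = 1/((-291*181 - (-49)*20/2) + 160) = 1/((-52671 - 49/8*(-80)) + 160) = 1/((-52671 + 490) + 160) = 1/(-52181 + 160) = 1/(-52021) = -1/52021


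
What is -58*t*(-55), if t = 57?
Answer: 181830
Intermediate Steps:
-58*t*(-55) = -58*57*(-55) = -3306*(-55) = 181830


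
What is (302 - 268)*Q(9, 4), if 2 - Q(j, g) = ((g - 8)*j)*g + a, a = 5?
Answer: 4794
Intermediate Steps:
Q(j, g) = -3 - g*j*(-8 + g) (Q(j, g) = 2 - (((g - 8)*j)*g + 5) = 2 - (((-8 + g)*j)*g + 5) = 2 - ((j*(-8 + g))*g + 5) = 2 - (g*j*(-8 + g) + 5) = 2 - (5 + g*j*(-8 + g)) = 2 + (-5 - g*j*(-8 + g)) = -3 - g*j*(-8 + g))
(302 - 268)*Q(9, 4) = (302 - 268)*(-3 - 1*9*4**2 + 8*4*9) = 34*(-3 - 1*9*16 + 288) = 34*(-3 - 144 + 288) = 34*141 = 4794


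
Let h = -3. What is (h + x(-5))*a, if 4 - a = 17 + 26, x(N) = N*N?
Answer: -858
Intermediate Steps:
x(N) = N**2
a = -39 (a = 4 - (17 + 26) = 4 - 1*43 = 4 - 43 = -39)
(h + x(-5))*a = (-3 + (-5)**2)*(-39) = (-3 + 25)*(-39) = 22*(-39) = -858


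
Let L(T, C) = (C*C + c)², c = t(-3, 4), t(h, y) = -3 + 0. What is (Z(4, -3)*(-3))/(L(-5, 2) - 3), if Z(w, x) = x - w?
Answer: -21/2 ≈ -10.500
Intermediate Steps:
t(h, y) = -3
c = -3
L(T, C) = (-3 + C²)² (L(T, C) = (C*C - 3)² = (C² - 3)² = (-3 + C²)²)
(Z(4, -3)*(-3))/(L(-5, 2) - 3) = ((-3 - 1*4)*(-3))/((-3 + 2²)² - 3) = ((-3 - 4)*(-3))/((-3 + 4)² - 3) = (-7*(-3))/(1² - 3) = 21/(1 - 3) = 21/(-2) = 21*(-½) = -21/2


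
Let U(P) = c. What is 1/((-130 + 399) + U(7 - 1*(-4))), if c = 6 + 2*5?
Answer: 1/285 ≈ 0.0035088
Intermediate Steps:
c = 16 (c = 6 + 10 = 16)
U(P) = 16
1/((-130 + 399) + U(7 - 1*(-4))) = 1/((-130 + 399) + 16) = 1/(269 + 16) = 1/285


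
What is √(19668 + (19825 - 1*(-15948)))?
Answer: √55441 ≈ 235.46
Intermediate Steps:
√(19668 + (19825 - 1*(-15948))) = √(19668 + (19825 + 15948)) = √(19668 + 35773) = √55441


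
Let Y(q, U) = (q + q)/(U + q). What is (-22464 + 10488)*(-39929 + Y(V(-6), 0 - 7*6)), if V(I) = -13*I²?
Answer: 40644256584/85 ≈ 4.7817e+8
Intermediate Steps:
Y(q, U) = 2*q/(U + q) (Y(q, U) = (2*q)/(U + q) = 2*q/(U + q))
(-22464 + 10488)*(-39929 + Y(V(-6), 0 - 7*6)) = (-22464 + 10488)*(-39929 + 2*(-13*(-6)²)/((0 - 7*6) - 13*(-6)²)) = -11976*(-39929 + 2*(-13*36)/((0 - 42) - 13*36)) = -11976*(-39929 + 2*(-468)/(-42 - 468)) = -11976*(-39929 + 2*(-468)/(-510)) = -11976*(-39929 + 2*(-468)*(-1/510)) = -11976*(-39929 + 156/85) = -11976*(-3393809/85) = 40644256584/85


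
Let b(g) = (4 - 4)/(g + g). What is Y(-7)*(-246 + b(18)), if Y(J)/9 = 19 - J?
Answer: -57564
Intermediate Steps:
Y(J) = 171 - 9*J (Y(J) = 9*(19 - J) = 171 - 9*J)
b(g) = 0 (b(g) = 0/((2*g)) = 0*(1/(2*g)) = 0)
Y(-7)*(-246 + b(18)) = (171 - 9*(-7))*(-246 + 0) = (171 + 63)*(-246) = 234*(-246) = -57564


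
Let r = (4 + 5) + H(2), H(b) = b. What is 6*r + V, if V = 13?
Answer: 79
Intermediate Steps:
r = 11 (r = (4 + 5) + 2 = 9 + 2 = 11)
6*r + V = 6*11 + 13 = 66 + 13 = 79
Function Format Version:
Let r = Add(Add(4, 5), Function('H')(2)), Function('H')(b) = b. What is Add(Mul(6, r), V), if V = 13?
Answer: 79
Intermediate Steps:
r = 11 (r = Add(Add(4, 5), 2) = Add(9, 2) = 11)
Add(Mul(6, r), V) = Add(Mul(6, 11), 13) = Add(66, 13) = 79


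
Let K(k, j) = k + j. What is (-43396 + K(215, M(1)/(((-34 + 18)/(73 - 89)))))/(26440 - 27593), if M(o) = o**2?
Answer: 43180/1153 ≈ 37.450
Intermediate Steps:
K(k, j) = j + k
(-43396 + K(215, M(1)/(((-34 + 18)/(73 - 89)))))/(26440 - 27593) = (-43396 + (1**2/(((-34 + 18)/(73 - 89))) + 215))/(26440 - 27593) = (-43396 + (1/(-16/(-16)) + 215))/(-1153) = (-43396 + (1/(-16*(-1/16)) + 215))*(-1/1153) = (-43396 + (1/1 + 215))*(-1/1153) = (-43396 + (1*1 + 215))*(-1/1153) = (-43396 + (1 + 215))*(-1/1153) = (-43396 + 216)*(-1/1153) = -43180*(-1/1153) = 43180/1153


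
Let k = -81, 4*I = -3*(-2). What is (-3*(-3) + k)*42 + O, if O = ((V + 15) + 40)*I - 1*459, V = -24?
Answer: -6873/2 ≈ -3436.5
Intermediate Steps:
I = 3/2 (I = (-3*(-2))/4 = (1/4)*6 = 3/2 ≈ 1.5000)
O = -825/2 (O = ((-24 + 15) + 40)*(3/2) - 1*459 = (-9 + 40)*(3/2) - 459 = 31*(3/2) - 459 = 93/2 - 459 = -825/2 ≈ -412.50)
(-3*(-3) + k)*42 + O = (-3*(-3) - 81)*42 - 825/2 = (9 - 81)*42 - 825/2 = -72*42 - 825/2 = -3024 - 825/2 = -6873/2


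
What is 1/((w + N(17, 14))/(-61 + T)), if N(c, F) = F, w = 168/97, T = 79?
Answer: 873/763 ≈ 1.1442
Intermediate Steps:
w = 168/97 (w = 168*(1/97) = 168/97 ≈ 1.7320)
1/((w + N(17, 14))/(-61 + T)) = 1/((168/97 + 14)/(-61 + 79)) = 1/((1526/97)/18) = 1/((1526/97)*(1/18)) = 1/(763/873) = 873/763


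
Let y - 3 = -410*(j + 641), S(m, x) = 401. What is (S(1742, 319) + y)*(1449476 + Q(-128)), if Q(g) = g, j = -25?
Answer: -365461794288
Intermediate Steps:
y = -252557 (y = 3 - 410*(-25 + 641) = 3 - 410*616 = 3 - 252560 = -252557)
(S(1742, 319) + y)*(1449476 + Q(-128)) = (401 - 252557)*(1449476 - 128) = -252156*1449348 = -365461794288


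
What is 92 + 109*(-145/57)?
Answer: -10561/57 ≈ -185.28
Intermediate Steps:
92 + 109*(-145/57) = 92 - 15805/57 = -10561/57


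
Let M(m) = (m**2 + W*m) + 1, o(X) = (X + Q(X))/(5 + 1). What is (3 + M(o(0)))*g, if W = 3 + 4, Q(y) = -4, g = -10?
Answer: 20/9 ≈ 2.2222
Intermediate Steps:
W = 7
o(X) = -2/3 + X/6 (o(X) = (X - 4)/(5 + 1) = (-4 + X)/6 = (-4 + X)*(1/6) = -2/3 + X/6)
M(m) = 1 + m**2 + 7*m (M(m) = (m**2 + 7*m) + 1 = 1 + m**2 + 7*m)
(3 + M(o(0)))*g = (3 + (1 + (-2/3 + (1/6)*0)**2 + 7*(-2/3 + (1/6)*0)))*(-10) = (3 + (1 + (-2/3 + 0)**2 + 7*(-2/3 + 0)))*(-10) = (3 + (1 + (-2/3)**2 + 7*(-2/3)))*(-10) = (3 + (1 + 4/9 - 14/3))*(-10) = (3 - 29/9)*(-10) = -2/9*(-10) = 20/9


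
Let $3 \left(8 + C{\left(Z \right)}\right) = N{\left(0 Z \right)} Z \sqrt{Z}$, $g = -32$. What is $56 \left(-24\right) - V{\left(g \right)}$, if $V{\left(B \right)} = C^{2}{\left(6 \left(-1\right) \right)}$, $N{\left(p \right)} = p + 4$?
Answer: $-1024 - 128 i \sqrt{6} \approx -1024.0 - 313.53 i$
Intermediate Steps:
$N{\left(p \right)} = 4 + p$
$C{\left(Z \right)} = -8 + \frac{4 Z^{\frac{3}{2}}}{3}$ ($C{\left(Z \right)} = -8 + \frac{\left(4 + 0 Z\right) Z \sqrt{Z}}{3} = -8 + \frac{\left(4 + 0\right) Z \sqrt{Z}}{3} = -8 + \frac{4 Z \sqrt{Z}}{3} = -8 + \frac{4 Z^{\frac{3}{2}}}{3}$)
$V{\left(B \right)} = \left(-8 - 8 i \sqrt{6}\right)^{2}$ ($V{\left(B \right)} = \left(-8 + \frac{4 \left(6 \left(-1\right)\right)^{\frac{3}{2}}}{3}\right)^{2} = \left(-8 + \frac{4 \left(-6\right)^{\frac{3}{2}}}{3}\right)^{2} = \left(-8 + \frac{4 \left(- 6 i \sqrt{6}\right)}{3}\right)^{2} = \left(-8 - 8 i \sqrt{6}\right)^{2}$)
$56 \left(-24\right) - V{\left(g \right)} = 56 \left(-24\right) - \left(-320 + 128 i \sqrt{6}\right) = -1344 + \left(320 - 128 i \sqrt{6}\right) = -1024 - 128 i \sqrt{6}$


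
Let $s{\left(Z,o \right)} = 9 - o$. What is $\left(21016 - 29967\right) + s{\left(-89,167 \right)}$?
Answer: $-9109$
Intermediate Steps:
$\left(21016 - 29967\right) + s{\left(-89,167 \right)} = \left(21016 - 29967\right) + \left(9 - 167\right) = -8951 + \left(9 - 167\right) = -8951 - 158 = -9109$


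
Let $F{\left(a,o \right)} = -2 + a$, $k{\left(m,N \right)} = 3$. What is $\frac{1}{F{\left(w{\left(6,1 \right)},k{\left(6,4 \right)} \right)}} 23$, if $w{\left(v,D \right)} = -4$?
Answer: $- \frac{23}{6} \approx -3.8333$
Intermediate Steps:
$\frac{1}{F{\left(w{\left(6,1 \right)},k{\left(6,4 \right)} \right)}} 23 = \frac{1}{-2 - 4} \cdot 23 = \frac{1}{-6} \cdot 23 = \left(- \frac{1}{6}\right) 23 = - \frac{23}{6}$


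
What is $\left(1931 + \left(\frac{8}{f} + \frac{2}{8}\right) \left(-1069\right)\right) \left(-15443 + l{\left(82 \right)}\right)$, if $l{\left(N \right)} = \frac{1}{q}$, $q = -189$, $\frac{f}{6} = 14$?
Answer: $- \frac{95736467446}{3969} \approx -2.4121 \cdot 10^{7}$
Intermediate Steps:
$f = 84$ ($f = 6 \cdot 14 = 84$)
$l{\left(N \right)} = - \frac{1}{189}$ ($l{\left(N \right)} = \frac{1}{-189} = - \frac{1}{189}$)
$\left(1931 + \left(\frac{8}{f} + \frac{2}{8}\right) \left(-1069\right)\right) \left(-15443 + l{\left(82 \right)}\right) = \left(1931 + \left(\frac{8}{84} + \frac{2}{8}\right) \left(-1069\right)\right) \left(-15443 - \frac{1}{189}\right) = \left(1931 + \left(8 \cdot \frac{1}{84} + 2 \cdot \frac{1}{8}\right) \left(-1069\right)\right) \left(- \frac{2918728}{189}\right) = \left(1931 + \left(\frac{2}{21} + \frac{1}{4}\right) \left(-1069\right)\right) \left(- \frac{2918728}{189}\right) = \left(1931 + \frac{29}{84} \left(-1069\right)\right) \left(- \frac{2918728}{189}\right) = \left(1931 - \frac{31001}{84}\right) \left(- \frac{2918728}{189}\right) = \frac{131203}{84} \left(- \frac{2918728}{189}\right) = - \frac{95736467446}{3969}$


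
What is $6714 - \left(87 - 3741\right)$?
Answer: $10368$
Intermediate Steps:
$6714 - \left(87 - 3741\right) = 6714 - -3654 = 6714 + 3654 = 10368$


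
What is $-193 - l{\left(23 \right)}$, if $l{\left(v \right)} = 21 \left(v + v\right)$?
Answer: $-1159$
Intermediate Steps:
$l{\left(v \right)} = 42 v$ ($l{\left(v \right)} = 21 \cdot 2 v = 42 v$)
$-193 - l{\left(23 \right)} = -193 - 42 \cdot 23 = -193 - 966 = -1159$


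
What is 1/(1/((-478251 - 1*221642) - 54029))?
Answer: -753922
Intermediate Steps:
1/(1/((-478251 - 1*221642) - 54029)) = 1/(1/((-478251 - 221642) - 54029)) = 1/(1/(-699893 - 54029)) = 1/(1/(-753922)) = 1/(-1/753922) = -753922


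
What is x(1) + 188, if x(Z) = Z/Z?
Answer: 189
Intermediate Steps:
x(Z) = 1
x(1) + 188 = 1 + 188 = 189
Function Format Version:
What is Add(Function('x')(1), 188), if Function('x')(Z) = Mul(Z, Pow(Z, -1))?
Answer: 189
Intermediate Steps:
Function('x')(Z) = 1
Add(Function('x')(1), 188) = Add(1, 188) = 189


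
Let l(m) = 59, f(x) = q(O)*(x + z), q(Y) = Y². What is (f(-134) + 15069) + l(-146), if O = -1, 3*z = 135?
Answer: 15039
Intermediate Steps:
z = 45 (z = (⅓)*135 = 45)
f(x) = 45 + x (f(x) = (-1)²*(x + 45) = 1*(45 + x) = 45 + x)
(f(-134) + 15069) + l(-146) = ((45 - 134) + 15069) + 59 = (-89 + 15069) + 59 = 14980 + 59 = 15039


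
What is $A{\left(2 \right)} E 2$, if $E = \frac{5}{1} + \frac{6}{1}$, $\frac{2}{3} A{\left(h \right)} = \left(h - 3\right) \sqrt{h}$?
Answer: $- 33 \sqrt{2} \approx -46.669$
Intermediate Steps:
$A{\left(h \right)} = \frac{3 \sqrt{h} \left(-3 + h\right)}{2}$ ($A{\left(h \right)} = \frac{3 \left(h - 3\right) \sqrt{h}}{2} = \frac{3 \left(-3 + h\right) \sqrt{h}}{2} = \frac{3 \sqrt{h} \left(-3 + h\right)}{2}$)
$E = 11$ ($E = 5 \cdot 1 + 6 \cdot 1 = 5 + 6 = 11$)
$A{\left(2 \right)} E 2 = \frac{3 \sqrt{2} \left(-3 + 2\right)}{2} \cdot 11 \cdot 2 = \frac{3}{2} \sqrt{2} \left(-1\right) 11 \cdot 2 = - \frac{3 \sqrt{2}}{2} \cdot 11 \cdot 2 = - \frac{33 \sqrt{2}}{2} \cdot 2 = - 33 \sqrt{2}$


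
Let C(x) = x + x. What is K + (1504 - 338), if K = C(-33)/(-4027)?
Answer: 4695548/4027 ≈ 1166.0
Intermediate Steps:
C(x) = 2*x
K = 66/4027 (K = (2*(-33))/(-4027) = -66*(-1/4027) = 66/4027 ≈ 0.016389)
K + (1504 - 338) = 66/4027 + (1504 - 338) = 66/4027 + 1166 = 4695548/4027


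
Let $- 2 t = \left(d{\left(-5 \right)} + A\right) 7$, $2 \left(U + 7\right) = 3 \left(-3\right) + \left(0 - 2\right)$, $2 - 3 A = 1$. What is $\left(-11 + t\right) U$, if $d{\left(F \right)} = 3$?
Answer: $\frac{850}{3} \approx 283.33$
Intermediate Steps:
$A = \frac{1}{3}$ ($A = \frac{2}{3} - \frac{1}{3} = \frac{1}{3} \approx 0.33333$)
$U = - \frac{25}{2}$ ($U = -7 + \frac{3 \left(-3\right) + \left(0 - 2\right)}{2} = -7 + \frac{-9 - 2}{2} = -7 + \frac{1}{2} \left(-11\right) = -7 - \frac{11}{2} = - \frac{25}{2} \approx -12.5$)
$t = - \frac{35}{3}$ ($t = - \frac{\left(3 + \frac{1}{3}\right) 7}{2} = - \frac{\frac{10}{3} \cdot 7}{2} = \left(- \frac{1}{2}\right) \frac{70}{3} = - \frac{35}{3} \approx -11.667$)
$\left(-11 + t\right) U = \left(-11 - \frac{35}{3}\right) \left(- \frac{25}{2}\right) = \left(- \frac{68}{3}\right) \left(- \frac{25}{2}\right) = \frac{850}{3}$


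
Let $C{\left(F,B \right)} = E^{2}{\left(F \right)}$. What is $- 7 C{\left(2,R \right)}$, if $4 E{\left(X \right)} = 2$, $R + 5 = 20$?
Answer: $- \frac{7}{4} \approx -1.75$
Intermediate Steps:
$R = 15$ ($R = -5 + 20 = 15$)
$E{\left(X \right)} = \frac{1}{2}$ ($E{\left(X \right)} = \frac{1}{4} \cdot 2 = \frac{1}{2}$)
$C{\left(F,B \right)} = \frac{1}{4}$ ($C{\left(F,B \right)} = \left(\frac{1}{2}\right)^{2} = \frac{1}{4}$)
$- 7 C{\left(2,R \right)} = \left(-7\right) \frac{1}{4} = - \frac{7}{4}$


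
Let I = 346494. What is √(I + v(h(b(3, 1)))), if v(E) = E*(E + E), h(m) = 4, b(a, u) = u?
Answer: √346526 ≈ 588.66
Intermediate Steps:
v(E) = 2*E² (v(E) = E*(2*E) = 2*E²)
√(I + v(h(b(3, 1)))) = √(346494 + 2*4²) = √(346494 + 2*16) = √(346494 + 32) = √346526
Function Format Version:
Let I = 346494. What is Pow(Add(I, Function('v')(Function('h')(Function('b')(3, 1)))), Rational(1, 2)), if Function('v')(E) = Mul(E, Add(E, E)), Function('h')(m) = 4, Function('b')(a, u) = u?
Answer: Pow(346526, Rational(1, 2)) ≈ 588.66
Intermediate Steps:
Function('v')(E) = Mul(2, Pow(E, 2)) (Function('v')(E) = Mul(E, Mul(2, E)) = Mul(2, Pow(E, 2)))
Pow(Add(I, Function('v')(Function('h')(Function('b')(3, 1)))), Rational(1, 2)) = Pow(Add(346494, Mul(2, Pow(4, 2))), Rational(1, 2)) = Pow(Add(346494, Mul(2, 16)), Rational(1, 2)) = Pow(Add(346494, 32), Rational(1, 2)) = Pow(346526, Rational(1, 2))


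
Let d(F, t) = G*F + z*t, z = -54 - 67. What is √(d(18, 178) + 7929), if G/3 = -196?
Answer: I*√24193 ≈ 155.54*I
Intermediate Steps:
z = -121
G = -588 (G = 3*(-196) = -588)
d(F, t) = -588*F - 121*t
√(d(18, 178) + 7929) = √((-588*18 - 121*178) + 7929) = √((-10584 - 21538) + 7929) = √(-32122 + 7929) = √(-24193) = I*√24193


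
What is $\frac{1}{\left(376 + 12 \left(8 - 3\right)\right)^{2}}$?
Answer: $\frac{1}{190096} \approx 5.2605 \cdot 10^{-6}$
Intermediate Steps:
$\frac{1}{\left(376 + 12 \left(8 - 3\right)\right)^{2}} = \frac{1}{\left(376 + 12 \cdot 5\right)^{2}} = \frac{1}{\left(376 + 60\right)^{2}} = \frac{1}{436^{2}} = \frac{1}{190096}$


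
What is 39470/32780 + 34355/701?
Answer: 115382537/2297878 ≈ 50.213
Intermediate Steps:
39470/32780 + 34355/701 = 39470*(1/32780) + 34355*(1/701) = 3947/3278 + 34355/701 = 115382537/2297878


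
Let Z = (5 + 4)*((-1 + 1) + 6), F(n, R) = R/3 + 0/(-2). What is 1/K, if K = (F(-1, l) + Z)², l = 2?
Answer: 9/26896 ≈ 0.00033462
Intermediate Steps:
F(n, R) = R/3 (F(n, R) = R*(⅓) + 0*(-½) = R/3 + 0 = R/3)
Z = 54 (Z = 9*(0 + 6) = 9*6 = 54)
K = 26896/9 (K = ((⅓)*2 + 54)² = (⅔ + 54)² = (164/3)² = 26896/9 ≈ 2988.4)
1/K = 1/(26896/9) = 9/26896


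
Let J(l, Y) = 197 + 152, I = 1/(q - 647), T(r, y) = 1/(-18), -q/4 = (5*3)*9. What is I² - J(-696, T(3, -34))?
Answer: -491730180/1408969 ≈ -349.00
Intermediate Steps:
q = -540 (q = -4*5*3*9 = -60*9 = -4*135 = -540)
T(r, y) = -1/18
I = -1/1187 (I = 1/(-540 - 647) = 1/(-1187) = -1/1187 ≈ -0.00084246)
J(l, Y) = 349
I² - J(-696, T(3, -34)) = (-1/1187)² - 1*349 = 1/1408969 - 349 = -491730180/1408969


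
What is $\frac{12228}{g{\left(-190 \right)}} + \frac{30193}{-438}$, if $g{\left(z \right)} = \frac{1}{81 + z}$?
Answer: $- \frac{583819369}{438} \approx -1.3329 \cdot 10^{6}$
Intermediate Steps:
$\frac{12228}{g{\left(-190 \right)}} + \frac{30193}{-438} = \frac{12228}{\frac{1}{81 - 190}} + \frac{30193}{-438} = \frac{12228}{\frac{1}{-109}} + 30193 \left(- \frac{1}{438}\right) = \frac{12228}{- \frac{1}{109}} - \frac{30193}{438} = 12228 \left(-109\right) - \frac{30193}{438} = -1332852 - \frac{30193}{438} = - \frac{583819369}{438}$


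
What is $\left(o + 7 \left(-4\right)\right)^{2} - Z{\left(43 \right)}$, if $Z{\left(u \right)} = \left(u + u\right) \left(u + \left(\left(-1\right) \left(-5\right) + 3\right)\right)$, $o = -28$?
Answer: $-1250$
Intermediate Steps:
$Z{\left(u \right)} = 2 u \left(8 + u\right)$ ($Z{\left(u \right)} = 2 u \left(u + \left(5 + 3\right)\right) = 2 u \left(u + 8\right) = 2 u \left(8 + u\right)$)
$\left(o + 7 \left(-4\right)\right)^{2} - Z{\left(43 \right)} = \left(-28 + 7 \left(-4\right)\right)^{2} - 2 \cdot 43 \left(8 + 43\right) = \left(-28 - 28\right)^{2} - 2 \cdot 43 \cdot 51 = \left(-56\right)^{2} - 4386 = 3136 - 4386 = -1250$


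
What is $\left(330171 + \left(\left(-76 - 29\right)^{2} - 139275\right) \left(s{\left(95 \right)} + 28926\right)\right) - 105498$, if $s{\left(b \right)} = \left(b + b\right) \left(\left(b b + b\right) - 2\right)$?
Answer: $-225892399827$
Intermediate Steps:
$s{\left(b \right)} = 2 b \left(-2 + b + b^{2}\right)$ ($s{\left(b \right)} = 2 b \left(\left(b^{2} + b\right) - 2\right) = 2 b \left(\left(b + b^{2}\right) - 2\right) = 2 b \left(-2 + b + b^{2}\right)$)
$\left(330171 + \left(\left(-76 - 29\right)^{2} - 139275\right) \left(s{\left(95 \right)} + 28926\right)\right) - 105498 = \left(330171 + \left(\left(-76 - 29\right)^{2} - 139275\right) \left(2 \cdot 95 \left(-2 + 95 + 95^{2}\right) + 28926\right)\right) - 105498 = \left(330171 + \left(\left(-105\right)^{2} - 139275\right) \left(2 \cdot 95 \left(-2 + 95 + 9025\right) + 28926\right)\right) - 105498 = \left(330171 + \left(11025 - 139275\right) \left(2 \cdot 95 \cdot 9118 + 28926\right)\right) - 105498 = \left(330171 - 128250 \left(1732420 + 28926\right)\right) - 105498 = \left(330171 - 225892624500\right) - 105498 = -225892294329 - 105498 = -225892399827$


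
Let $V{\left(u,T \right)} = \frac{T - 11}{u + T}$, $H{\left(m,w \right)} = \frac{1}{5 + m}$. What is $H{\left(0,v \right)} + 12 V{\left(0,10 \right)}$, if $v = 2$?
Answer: $-1$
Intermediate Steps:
$V{\left(u,T \right)} = \frac{-11 + T}{T + u}$
$H{\left(0,v \right)} + 12 V{\left(0,10 \right)} = \frac{1}{5 + 0} + 12 \frac{-11 + 10}{10 + 0} = \frac{1}{5} + 12 \cdot \frac{1}{10} \left(-1\right) = \frac{1}{5} + 12 \left(- \frac{1}{10}\right) = \frac{1}{5} - \frac{6}{5} = -1$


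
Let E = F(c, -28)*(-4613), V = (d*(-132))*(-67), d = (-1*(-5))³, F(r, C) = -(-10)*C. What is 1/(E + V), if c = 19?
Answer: 1/2397140 ≈ 4.1716e-7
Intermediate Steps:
F(r, C) = 10*C
d = 125 (d = 5³ = 125)
V = 1105500 (V = (125*(-132))*(-67) = -16500*(-67) = 1105500)
E = 1291640 (E = (10*(-28))*(-4613) = -280*(-4613) = 1291640)
1/(E + V) = 1/(1291640 + 1105500) = 1/2397140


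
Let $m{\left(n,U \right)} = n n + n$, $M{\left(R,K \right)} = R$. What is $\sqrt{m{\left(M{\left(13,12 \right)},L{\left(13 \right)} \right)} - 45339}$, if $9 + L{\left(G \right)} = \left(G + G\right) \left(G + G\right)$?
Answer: $i \sqrt{45157} \approx 212.5 i$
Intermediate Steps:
$L{\left(G \right)} = -9 + 4 G^{2}$ ($L{\left(G \right)} = -9 + \left(G + G\right) \left(G + G\right) = -9 + 2 G 2 G = -9 + 4 G^{2}$)
$m{\left(n,U \right)} = n + n^{2}$ ($m{\left(n,U \right)} = n^{2} + n = n + n^{2}$)
$\sqrt{m{\left(M{\left(13,12 \right)},L{\left(13 \right)} \right)} - 45339} = \sqrt{13 \left(1 + 13\right) - 45339} = \sqrt{13 \cdot 14 - 45339} = \sqrt{182 - 45339} = \sqrt{-45157} = i \sqrt{45157}$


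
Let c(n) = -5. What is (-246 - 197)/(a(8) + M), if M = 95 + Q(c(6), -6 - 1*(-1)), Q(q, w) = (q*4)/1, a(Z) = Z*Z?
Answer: -443/139 ≈ -3.1870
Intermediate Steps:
a(Z) = Z²
Q(q, w) = 4*q (Q(q, w) = (4*q)*1 = 4*q)
M = 75 (M = 95 + 4*(-5) = 95 - 20 = 75)
(-246 - 197)/(a(8) + M) = (-246 - 197)/(8² + 75) = -443/(64 + 75) = -443/139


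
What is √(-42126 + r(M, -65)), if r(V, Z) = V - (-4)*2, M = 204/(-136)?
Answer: I*√168478/2 ≈ 205.23*I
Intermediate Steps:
M = -3/2 (M = 204*(-1/136) = -3/2 ≈ -1.5000)
r(V, Z) = 8 + V (r(V, Z) = V - 1*(-8) = V + 8 = 8 + V)
√(-42126 + r(M, -65)) = √(-42126 + (8 - 3/2)) = √(-42126 + 13/2) = √(-84239/2) = I*√168478/2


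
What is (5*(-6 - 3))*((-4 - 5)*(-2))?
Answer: -810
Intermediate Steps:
(5*(-6 - 3))*((-4 - 5)*(-2)) = (5*(-9))*(-9*(-2)) = -45*18 = -810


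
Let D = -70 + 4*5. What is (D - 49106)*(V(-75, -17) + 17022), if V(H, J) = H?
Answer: -833046732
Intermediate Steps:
D = -50 (D = -70 + 20 = -50)
(D - 49106)*(V(-75, -17) + 17022) = (-50 - 49106)*(-75 + 17022) = -49156*16947 = -833046732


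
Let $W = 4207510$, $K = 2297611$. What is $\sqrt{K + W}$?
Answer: $\sqrt{6505121} \approx 2550.5$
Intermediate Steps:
$\sqrt{K + W} = \sqrt{2297611 + 4207510} = \sqrt{6505121}$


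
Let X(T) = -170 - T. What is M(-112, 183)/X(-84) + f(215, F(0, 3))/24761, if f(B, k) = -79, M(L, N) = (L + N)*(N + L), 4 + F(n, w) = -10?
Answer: -124826995/2129446 ≈ -58.619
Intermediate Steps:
F(n, w) = -14 (F(n, w) = -4 - 10 = -14)
M(L, N) = (L + N)² (M(L, N) = (L + N)*(L + N) = (L + N)²)
M(-112, 183)/X(-84) + f(215, F(0, 3))/24761 = (-112 + 183)²/(-170 - 1*(-84)) - 79/24761 = 71²/(-170 + 84) - 79*1/24761 = 5041/(-86) - 79/24761 = 5041*(-1/86) - 79/24761 = -5041/86 - 79/24761 = -124826995/2129446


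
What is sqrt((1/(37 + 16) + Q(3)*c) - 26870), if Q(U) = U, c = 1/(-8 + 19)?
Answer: 12*I*sqrt(63421655)/583 ≈ 163.92*I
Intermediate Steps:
c = 1/11 ≈ 0.090909
sqrt((1/(37 + 16) + Q(3)*c) - 26870) = sqrt((1/(37 + 16) + 3*(1/11)) - 26870) = sqrt((1/53 + 3/11) - 26870) = sqrt(170/583 - 26870) = sqrt(-15665040/583) = 12*I*sqrt(63421655)/583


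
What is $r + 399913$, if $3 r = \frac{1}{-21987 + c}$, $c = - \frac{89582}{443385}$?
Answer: $\frac{3898670085437006}{9748795577} \approx 3.9991 \cdot 10^{5}$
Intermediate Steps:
$c = - \frac{89582}{443385}$ ($c = \left(-89582\right) \frac{1}{443385} = - \frac{89582}{443385} \approx -0.20204$)
$r = - \frac{147795}{9748795577}$ ($r = \frac{1}{3 \left(-21987 - \frac{89582}{443385}\right)} = \frac{1}{3 \left(- \frac{9748795577}{443385}\right)} = \frac{1}{3} \left(- \frac{443385}{9748795577}\right) = - \frac{147795}{9748795577} \approx -1.516 \cdot 10^{-5}$)
$r + 399913 = - \frac{147795}{9748795577} + 399913 = \frac{3898670085437006}{9748795577}$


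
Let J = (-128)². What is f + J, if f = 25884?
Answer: 42268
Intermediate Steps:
J = 16384
f + J = 25884 + 16384 = 42268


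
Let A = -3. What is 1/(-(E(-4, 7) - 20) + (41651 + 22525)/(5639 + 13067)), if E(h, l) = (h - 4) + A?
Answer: 9353/322031 ≈ 0.029044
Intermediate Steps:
E(h, l) = -7 + h (E(h, l) = (h - 4) - 3 = (-4 + h) - 3 = -7 + h)
1/(-(E(-4, 7) - 20) + (41651 + 22525)/(5639 + 13067)) = 1/(-((-7 - 4) - 20) + (41651 + 22525)/(5639 + 13067)) = 1/(-(-11 - 20) + 64176/18706) = 1/(-1*(-31) + 64176*(1/18706)) = 1/(31 + 32088/9353) = 1/(322031/9353) = 9353/322031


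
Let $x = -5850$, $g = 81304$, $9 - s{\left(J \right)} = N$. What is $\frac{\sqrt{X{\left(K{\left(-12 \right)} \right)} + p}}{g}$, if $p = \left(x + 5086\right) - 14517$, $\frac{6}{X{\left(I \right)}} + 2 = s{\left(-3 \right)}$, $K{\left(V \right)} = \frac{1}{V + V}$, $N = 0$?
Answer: $\frac{i \sqrt{748727}}{569128} \approx 0.0015204 i$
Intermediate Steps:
$s{\left(J \right)} = 9$ ($s{\left(J \right)} = 9 - 0 = 9 + 0 = 9$)
$K{\left(V \right)} = \frac{1}{2 V}$
$X{\left(I \right)} = \frac{6}{7}$ ($X{\left(I \right)} = \frac{6}{-2 + 9} = \frac{6}{7}$)
$p = -15281$ ($p = \left(-5850 + 5086\right) - 14517 = -764 - 14517 = -15281$)
$\frac{\sqrt{X{\left(K{\left(-12 \right)} \right)} + p}}{g} = \frac{\sqrt{\frac{6}{7} - 15281}}{81304} = \sqrt{- \frac{106961}{7}} \cdot \frac{1}{81304} = \frac{i \sqrt{748727}}{7} \cdot \frac{1}{81304} = \frac{i \sqrt{748727}}{569128}$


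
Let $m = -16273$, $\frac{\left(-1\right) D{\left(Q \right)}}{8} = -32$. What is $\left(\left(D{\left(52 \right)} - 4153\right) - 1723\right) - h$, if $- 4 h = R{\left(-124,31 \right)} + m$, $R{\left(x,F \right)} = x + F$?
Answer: $- \frac{19423}{2} \approx -9711.5$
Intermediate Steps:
$D{\left(Q \right)} = 256$ ($D{\left(Q \right)} = \left(-8\right) \left(-32\right) = 256$)
$R{\left(x,F \right)} = F + x$
$h = \frac{8183}{2}$ ($h = - \frac{\left(31 - 124\right) - 16273}{4} = - \frac{-93 - 16273}{4} = \left(- \frac{1}{4}\right) \left(-16366\right) = \frac{8183}{2} \approx 4091.5$)
$\left(\left(D{\left(52 \right)} - 4153\right) - 1723\right) - h = \left(\left(256 - 4153\right) - 1723\right) - \frac{8183}{2} = \left(-3897 - 1723\right) - \frac{8183}{2} = -5620 - \frac{8183}{2} = - \frac{19423}{2}$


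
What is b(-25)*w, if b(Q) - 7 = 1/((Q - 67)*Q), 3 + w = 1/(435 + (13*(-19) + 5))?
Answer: -4653189/221950 ≈ -20.965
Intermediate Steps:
w = -578/193 (w = -3 + 1/(435 + (13*(-19) + 5)) = -3 + 1/(435 + (-247 + 5)) = -3 + 1/(435 - 242) = -3 + 1/193 = -578/193 ≈ -2.9948)
b(Q) = 7 + 1/(Q*(-67 + Q)) (b(Q) = 7 + 1/((Q - 67)*Q) = 7 + 1/((-67 + Q)*Q) = 7 + 1/(Q*(-67 + Q)))
b(-25)*w = ((1 - 469*(-25) + 7*(-25)²)/((-25)*(-67 - 25)))*(-578/193) = -1/25*(1 + 11725 + 7*625)/(-92)*(-578/193) = -1/25*(-1/92)*(1 + 11725 + 4375)*(-578/193) = -1/25*(-1/92)*16101*(-578/193) = (16101/2300)*(-578/193) = -4653189/221950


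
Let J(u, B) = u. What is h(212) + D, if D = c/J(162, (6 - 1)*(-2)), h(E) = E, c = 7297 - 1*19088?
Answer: 22553/162 ≈ 139.22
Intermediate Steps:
c = -11791 (c = 7297 - 19088 = -11791)
D = -11791/162 ≈ -72.784
h(212) + D = 212 - 11791/162 = 22553/162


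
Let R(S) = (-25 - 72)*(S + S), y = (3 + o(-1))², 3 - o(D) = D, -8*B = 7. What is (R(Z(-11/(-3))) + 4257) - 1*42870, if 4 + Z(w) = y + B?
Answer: -188693/4 ≈ -47173.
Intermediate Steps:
B = -7/8 (B = -⅛*7 = -7/8 ≈ -0.87500)
o(D) = 3 - D
y = 49 (y = (3 + (3 - 1*(-1)))² = (3 + (3 + 1))² = (3 + 4)² = 7² = 49)
Z(w) = 353/8 (Z(w) = -4 + (49 - 7/8) = -4 + 385/8 = 353/8)
R(S) = -194*S
(R(Z(-11/(-3))) + 4257) - 1*42870 = (-194*353/8 + 4257) - 1*42870 = (-34241/4 + 4257) - 42870 = -17213/4 - 42870 = -188693/4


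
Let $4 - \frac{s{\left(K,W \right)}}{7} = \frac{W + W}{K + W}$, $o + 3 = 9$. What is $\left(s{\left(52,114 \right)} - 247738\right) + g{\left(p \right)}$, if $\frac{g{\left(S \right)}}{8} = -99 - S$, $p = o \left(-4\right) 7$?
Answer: $- \frac{20514912}{83} \approx -2.4717 \cdot 10^{5}$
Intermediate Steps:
$o = 6$ ($o = -3 + 9 = 6$)
$p = -168$ ($p = 6 \left(-4\right) 7 = \left(-24\right) 7 = -168$)
$s{\left(K,W \right)} = 28 - \frac{14 W}{K + W}$ ($s{\left(K,W \right)} = 28 - 7 \frac{W + W}{K + W} = 28 - 7 \frac{2 W}{K + W} = 28 - \frac{14 W}{K + W}$)
$g{\left(S \right)} = -792 - 8 S$ ($g{\left(S \right)} = 8 \left(-99 - S\right) = -792 - 8 S$)
$\left(s{\left(52,114 \right)} - 247738\right) + g{\left(p \right)} = \left(\frac{14 \left(114 + 2 \cdot 52\right)}{52 + 114} - 247738\right) - -552 = \left(\frac{14 \left(114 + 104\right)}{166} - 247738\right) + \left(-792 + 1344\right) = \left(14 \cdot \frac{1}{166} \cdot 218 - 247738\right) + 552 = \left(\frac{1526}{83} - 247738\right) + 552 = - \frac{20560728}{83} + 552 = - \frac{20514912}{83}$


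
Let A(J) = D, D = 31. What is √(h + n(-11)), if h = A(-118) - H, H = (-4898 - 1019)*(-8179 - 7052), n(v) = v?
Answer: I*√90121807 ≈ 9493.3*I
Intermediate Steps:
A(J) = 31
H = 90121827 (H = -5917*(-15231) = 90121827)
h = -90121796 (h = 31 - 1*90121827 = 31 - 90121827 = -90121796)
√(h + n(-11)) = √(-90121796 - 11) = √(-90121807) = I*√90121807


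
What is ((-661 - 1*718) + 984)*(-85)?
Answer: 33575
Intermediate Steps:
((-661 - 1*718) + 984)*(-85) = ((-661 - 718) + 984)*(-85) = (-1379 + 984)*(-85) = -395*(-85) = 33575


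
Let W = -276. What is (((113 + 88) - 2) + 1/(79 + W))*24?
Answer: 940848/197 ≈ 4775.9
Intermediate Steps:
(((113 + 88) - 2) + 1/(79 + W))*24 = (((113 + 88) - 2) + 1/(79 - 276))*24 = ((201 - 2) + 1/(-197))*24 = (199 - 1/197)*24 = (39202/197)*24 = 940848/197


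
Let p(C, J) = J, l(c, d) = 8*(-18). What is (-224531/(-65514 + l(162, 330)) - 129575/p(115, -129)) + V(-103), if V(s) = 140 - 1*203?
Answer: 2667665761/2823294 ≈ 944.88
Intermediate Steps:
l(c, d) = -144
V(s) = -63 (V(s) = 140 - 203 = -63)
(-224531/(-65514 + l(162, 330)) - 129575/p(115, -129)) + V(-103) = (-224531/(-65514 - 144) - 129575/(-129)) - 63 = (-224531/(-65658) - 129575*(-1/129)) - 63 = (-224531*(-1/65658) + 129575/129) - 63 = (224531/65658 + 129575/129) - 63 = 2845533283/2823294 - 63 = 2667665761/2823294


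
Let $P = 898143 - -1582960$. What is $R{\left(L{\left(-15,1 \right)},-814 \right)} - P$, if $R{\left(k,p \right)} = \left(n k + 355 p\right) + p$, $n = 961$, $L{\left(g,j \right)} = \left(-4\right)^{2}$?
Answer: $-2755511$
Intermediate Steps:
$L{\left(g,j \right)} = 16$
$R{\left(k,p \right)} = 356 p + 961 k$ ($R{\left(k,p \right)} = \left(961 k + 355 p\right) + p = \left(355 p + 961 k\right) + p = 356 p + 961 k$)
$P = 2481103$ ($P = 898143 + 1582960 = 2481103$)
$R{\left(L{\left(-15,1 \right)},-814 \right)} - P = \left(356 \left(-814\right) + 961 \cdot 16\right) - 2481103 = \left(-289784 + 15376\right) - 2481103 = -274408 - 2481103 = -2755511$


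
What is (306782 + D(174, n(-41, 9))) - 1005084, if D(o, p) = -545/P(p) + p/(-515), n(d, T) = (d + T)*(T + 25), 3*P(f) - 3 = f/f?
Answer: -1439339793/2060 ≈ -6.9871e+5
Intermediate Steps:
P(f) = 4/3 (P(f) = 1 + (f/f)/3 = 1 + (1/3)*1 = 1 + 1/3 = 4/3)
n(d, T) = (25 + T)*(T + d) (n(d, T) = (T + d)*(25 + T) = (25 + T)*(T + d))
D(o, p) = -1635/4 - p/515 (D(o, p) = -545/4/3 + p/(-515) = -545*3/4 + p*(-1/515) = -1635/4 - p/515)
(306782 + D(174, n(-41, 9))) - 1005084 = (306782 + (-1635/4 - (9**2 + 25*9 + 25*(-41) + 9*(-41))/515)) - 1005084 = (306782 + (-1635/4 - (81 + 225 - 1025 - 369)/515)) - 1005084 = (306782 + (-1635/4 - 1/515*(-1088))) - 1005084 = (306782 + (-1635/4 + 1088/515)) - 1005084 = (306782 - 837673/2060) - 1005084 = 631133247/2060 - 1005084 = -1439339793/2060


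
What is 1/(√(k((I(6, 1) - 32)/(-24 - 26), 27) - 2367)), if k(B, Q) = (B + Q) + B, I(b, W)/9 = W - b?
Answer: -5*I*√58423/58423 ≈ -0.020686*I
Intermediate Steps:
I(b, W) = -9*b + 9*W (I(b, W) = 9*(W - b) = -9*b + 9*W)
k(B, Q) = Q + 2*B
1/(√(k((I(6, 1) - 32)/(-24 - 26), 27) - 2367)) = 1/(√((27 + 2*(((-9*6 + 9*1) - 32)/(-24 - 26))) - 2367)) = 1/(√((27 + 2*(((-54 + 9) - 32)/(-50))) - 2367)) = 1/(√((27 + 2*((-45 - 32)*(-1/50))) - 2367)) = 1/(√((27 + 2*(-77*(-1/50))) - 2367)) = 1/(√((27 + 2*(77/50)) - 2367)) = 1/(√((27 + 77/25) - 2367)) = 1/(√(752/25 - 2367)) = 1/(√(-58423/25)) = 1/(I*√58423/5) = -5*I*√58423/58423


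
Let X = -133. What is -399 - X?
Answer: -266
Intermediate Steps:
-399 - X = -399 - 1*(-133) = -399 + 133 = -266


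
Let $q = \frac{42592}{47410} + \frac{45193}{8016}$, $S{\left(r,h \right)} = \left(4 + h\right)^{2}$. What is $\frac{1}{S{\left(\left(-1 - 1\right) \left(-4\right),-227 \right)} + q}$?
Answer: $\frac{17274480}{859155525811} \approx 2.0106 \cdot 10^{-5}$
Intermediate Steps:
$q = \frac{112909891}{17274480}$ ($q = 42592 \cdot \frac{1}{47410} + 45193 \cdot \frac{1}{8016} = \frac{1936}{2155} + \frac{45193}{8016} = \frac{112909891}{17274480} \approx 6.5362$)
$\frac{1}{S{\left(\left(-1 - 1\right) \left(-4\right),-227 \right)} + q} = \frac{1}{\left(4 - 227\right)^{2} + \frac{112909891}{17274480}} = \frac{1}{\left(-223\right)^{2} + \frac{112909891}{17274480}} = \frac{1}{49729 + \frac{112909891}{17274480}} = \frac{1}{\frac{859155525811}{17274480}} = \frac{17274480}{859155525811}$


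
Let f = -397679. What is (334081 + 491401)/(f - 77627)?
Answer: -412741/237653 ≈ -1.7367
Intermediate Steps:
(334081 + 491401)/(f - 77627) = (334081 + 491401)/(-397679 - 77627) = 825482/(-475306) = 825482*(-1/475306) = -412741/237653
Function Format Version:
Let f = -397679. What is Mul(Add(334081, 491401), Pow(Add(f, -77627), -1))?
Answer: Rational(-412741, 237653) ≈ -1.7367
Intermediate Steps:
Mul(Add(334081, 491401), Pow(Add(f, -77627), -1)) = Mul(Add(334081, 491401), Pow(Add(-397679, -77627), -1)) = Mul(825482, Pow(-475306, -1)) = Mul(825482, Rational(-1, 475306)) = Rational(-412741, 237653)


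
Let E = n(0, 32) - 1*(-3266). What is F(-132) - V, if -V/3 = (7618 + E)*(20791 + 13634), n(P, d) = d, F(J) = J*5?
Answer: 1127349240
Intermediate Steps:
F(J) = 5*J
E = 3298 (E = 32 - 1*(-3266) = 32 + 3266 = 3298)
V = -1127349900 (V = -3*(7618 + 3298)*(20791 + 13634) = -32748*34425 = -3*375783300 = -1127349900)
F(-132) - V = 5*(-132) - 1*(-1127349900) = -660 + 1127349900 = 1127349240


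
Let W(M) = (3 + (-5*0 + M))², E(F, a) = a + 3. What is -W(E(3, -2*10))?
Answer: -196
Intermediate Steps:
E(F, a) = 3 + a
W(M) = (3 + M)² (W(M) = (3 + (0 + M))² = (3 + M)²)
-W(E(3, -2*10)) = -(3 + (3 - 2*10))² = -(3 + (3 - 20))² = -(3 - 17)² = -1*(-14)² = -1*196 = -196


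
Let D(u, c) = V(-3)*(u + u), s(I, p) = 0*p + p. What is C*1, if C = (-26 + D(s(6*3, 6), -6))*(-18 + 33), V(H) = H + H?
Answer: -1470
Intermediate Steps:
V(H) = 2*H
s(I, p) = p (s(I, p) = 0 + p = p)
D(u, c) = -12*u (D(u, c) = (2*(-3))*(u + u) = -12*u)
C = -1470 (C = (-26 - 12*6)*(-18 + 33) = (-26 - 72)*15 = -98*15 = -1470)
C*1 = -1470*1 = -1470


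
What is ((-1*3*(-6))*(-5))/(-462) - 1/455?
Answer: 964/5005 ≈ 0.19261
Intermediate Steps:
((-1*3*(-6))*(-5))/(-462) - 1/455 = (-3*(-6)*(-5))*(-1/462) - 1*1/455 = (18*(-5))*(-1/462) - 1/455 = -90*(-1/462) - 1/455 = 15/77 - 1/455 = 964/5005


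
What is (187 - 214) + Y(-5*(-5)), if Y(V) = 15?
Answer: -12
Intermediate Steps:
(187 - 214) + Y(-5*(-5)) = (187 - 214) + 15 = -27 + 15 = -12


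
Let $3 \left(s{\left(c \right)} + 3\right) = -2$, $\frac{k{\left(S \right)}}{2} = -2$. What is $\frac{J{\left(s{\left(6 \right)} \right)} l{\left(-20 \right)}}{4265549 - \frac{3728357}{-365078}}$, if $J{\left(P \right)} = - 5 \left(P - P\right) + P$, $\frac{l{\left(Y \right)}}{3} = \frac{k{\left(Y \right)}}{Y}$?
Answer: $- \frac{4015858}{7786309130895} \approx -5.1576 \cdot 10^{-7}$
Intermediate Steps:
$k{\left(S \right)} = -4$ ($k{\left(S \right)} = 2 \left(-2\right) = -4$)
$l{\left(Y \right)} = - \frac{12}{Y}$ ($l{\left(Y \right)} = 3 \left(- \frac{4}{Y}\right) = - \frac{12}{Y}$)
$s{\left(c \right)} = - \frac{11}{3}$ ($s{\left(c \right)} = -3 + \frac{1}{3} \left(-2\right) = -3 - \frac{2}{3} = - \frac{11}{3}$)
$J{\left(P \right)} = P$ ($J{\left(P \right)} = \left(-5\right) 0 + P = 0 + P = P$)
$\frac{J{\left(s{\left(6 \right)} \right)} l{\left(-20 \right)}}{4265549 - \frac{3728357}{-365078}} = \frac{\left(- \frac{11}{3}\right) \left(- \frac{12}{-20}\right)}{4265549 - \frac{3728357}{-365078}} = \frac{\left(- \frac{11}{3}\right) \left(\left(-12\right) \left(- \frac{1}{20}\right)\right)}{4265549 - - \frac{3728357}{365078}} = \frac{\left(- \frac{11}{3}\right) \frac{3}{5}}{4265549 + \frac{3728357}{365078}} = - \frac{11}{5 \cdot \frac{1557261826179}{365078}} = \left(- \frac{11}{5}\right) \frac{365078}{1557261826179} = - \frac{4015858}{7786309130895}$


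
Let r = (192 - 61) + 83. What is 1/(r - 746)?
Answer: -1/532 ≈ -0.0018797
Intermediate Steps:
r = 214 (r = 131 + 83 = 214)
1/(r - 746) = 1/(214 - 746) = 1/(-532) = -1/532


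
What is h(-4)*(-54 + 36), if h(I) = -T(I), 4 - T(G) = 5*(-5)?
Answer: 522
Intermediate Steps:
T(G) = 29 (T(G) = 4 - 5*(-5) = 4 - 1*(-25) = 4 + 25 = 29)
h(I) = -29 (h(I) = -1*29 = -29)
h(-4)*(-54 + 36) = -29*(-54 + 36) = -29*(-18) = 522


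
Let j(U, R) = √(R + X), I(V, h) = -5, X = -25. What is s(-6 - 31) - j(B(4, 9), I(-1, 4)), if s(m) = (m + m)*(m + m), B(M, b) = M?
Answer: 5476 - I*√30 ≈ 5476.0 - 5.4772*I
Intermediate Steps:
s(m) = 4*m² (s(m) = (2*m)*(2*m) = 4*m²)
j(U, R) = √(-25 + R) (j(U, R) = √(R - 25) = √(-25 + R))
s(-6 - 31) - j(B(4, 9), I(-1, 4)) = 4*(-6 - 31)² - √(-25 - 5) = 4*(-37)² - √(-30) = 4*1369 - I*√30 = 5476 - I*√30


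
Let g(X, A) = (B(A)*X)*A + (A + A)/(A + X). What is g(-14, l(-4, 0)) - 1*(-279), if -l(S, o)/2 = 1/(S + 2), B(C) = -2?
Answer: 3989/13 ≈ 306.85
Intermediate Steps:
l(S, o) = -2/(2 + S) (l(S, o) = -2/(S + 2) = -2/(2 + S))
g(X, A) = -2*A*X + 2*A/(A + X) (g(X, A) = (-2*X)*A + (A + A)/(A + X) = -2*A*X + (2*A)/(A + X) = -2*A*X + 2*A/(A + X))
g(-14, l(-4, 0)) - 1*(-279) = 2*(-2/(2 - 4))*(1 - 1*(-14)² - 1*(-2/(2 - 4))*(-14))/(-2/(2 - 4) - 14) - 1*(-279) = 2*(-2/(-2))*(1 - 1*196 - 1*(-2/(-2))*(-14))/(-2/(-2) - 14) + 279 = 2*(-2*(-½))*(1 - 196 - 1*(-2*(-½))*(-14))/(-2*(-½) - 14) + 279 = 2*1*(1 - 196 - 1*1*(-14))/(1 - 14) + 279 = 2*1*(1 - 196 + 14)/(-13) + 279 = 2*1*(-1/13)*(-181) + 279 = 362/13 + 279 = 3989/13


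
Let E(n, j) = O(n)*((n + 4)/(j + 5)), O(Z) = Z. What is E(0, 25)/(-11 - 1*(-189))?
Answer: 0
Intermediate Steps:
E(n, j) = n*(4 + n)/(5 + j) (E(n, j) = n*((n + 4)/(j + 5)) = n*((4 + n)/(5 + j)) = n*(4 + n)/(5 + j))
E(0, 25)/(-11 - 1*(-189)) = (0*(4 + 0)/(5 + 25))/(-11 - 1*(-189)) = (0*4/30)/(-11 + 189) = (0*(1/30)*4)/178 = 0*(1/178) = 0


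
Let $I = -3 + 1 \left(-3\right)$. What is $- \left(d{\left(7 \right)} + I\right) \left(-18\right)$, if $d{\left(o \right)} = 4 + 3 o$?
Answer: $342$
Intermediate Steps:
$I = -6$ ($I = -3 - 3 = -6$)
$- \left(d{\left(7 \right)} + I\right) \left(-18\right) = - \left(\left(4 + 3 \cdot 7\right) - 6\right) \left(-18\right) = - \left(\left(4 + 21\right) - 6\right) \left(-18\right) = - \left(25 - 6\right) \left(-18\right) = - 19 \left(-18\right) = \left(-1\right) \left(-342\right) = 342$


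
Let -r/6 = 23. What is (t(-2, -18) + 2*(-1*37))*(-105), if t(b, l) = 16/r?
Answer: 178990/23 ≈ 7782.2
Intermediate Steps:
r = -138 (r = -6*23 = -138)
t(b, l) = -8/69 (t(b, l) = 16/(-138) = 16*(-1/138) = -8/69)
(t(-2, -18) + 2*(-1*37))*(-105) = (-8/69 + 2*(-1*37))*(-105) = (-8/69 + 2*(-37))*(-105) = (-8/69 - 74)*(-105) = -5114/69*(-105) = 178990/23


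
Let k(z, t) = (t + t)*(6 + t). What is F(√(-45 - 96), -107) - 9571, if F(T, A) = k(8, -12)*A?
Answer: -24979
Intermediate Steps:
k(z, t) = 2*t*(6 + t) (k(z, t) = (2*t)*(6 + t) = 2*t*(6 + t))
F(T, A) = 144*A (F(T, A) = (2*(-12)*(6 - 12))*A = (2*(-12)*(-6))*A = 144*A)
F(√(-45 - 96), -107) - 9571 = 144*(-107) - 9571 = -15408 - 9571 = -24979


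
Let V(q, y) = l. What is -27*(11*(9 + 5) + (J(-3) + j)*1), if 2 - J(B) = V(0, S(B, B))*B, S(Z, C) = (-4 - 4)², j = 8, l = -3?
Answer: -4185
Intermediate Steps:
S(Z, C) = 64 (S(Z, C) = (-8)² = 64)
V(q, y) = -3
J(B) = 2 + 3*B (J(B) = 2 - (-3)*B = 2 + 3*B)
-27*(11*(9 + 5) + (J(-3) + j)*1) = -27*(11*(9 + 5) + ((2 + 3*(-3)) + 8)*1) = -27*(11*14 + ((2 - 9) + 8)*1) = -27*(154 + (-7 + 8)*1) = -27*(154 + 1*1) = -27*(154 + 1) = -27*155 = -4185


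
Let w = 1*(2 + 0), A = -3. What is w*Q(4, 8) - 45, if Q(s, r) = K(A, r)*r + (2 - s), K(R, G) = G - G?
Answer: -49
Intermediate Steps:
K(R, G) = 0
Q(s, r) = 2 - s (Q(s, r) = 0*r + (2 - s) = 0 + (2 - s) = 2 - s)
w = 2 (w = 1*2 = 2)
w*Q(4, 8) - 45 = 2*(2 - 1*4) - 45 = 2*(2 - 4) - 45 = 2*(-2) - 45 = -4 - 45 = -49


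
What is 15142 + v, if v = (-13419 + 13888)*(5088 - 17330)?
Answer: -5726356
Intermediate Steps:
v = -5741498 (v = 469*(-12242) = -5741498)
15142 + v = 15142 - 5741498 = -5726356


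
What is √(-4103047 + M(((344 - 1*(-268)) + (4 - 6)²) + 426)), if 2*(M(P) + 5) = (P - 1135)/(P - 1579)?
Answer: I*√525863545430/358 ≈ 2025.6*I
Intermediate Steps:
M(P) = -5 + (-1135 + P)/(2*(-1579 + P)) (M(P) = -5 + ((P - 1135)/(P - 1579))/2 = -5 + ((-1135 + P)/(-1579 + P))/2 = -5 + (-1135 + P)/(2*(-1579 + P)))
√(-4103047 + M(((344 - 1*(-268)) + (4 - 6)²) + 426)) = √(-4103047 + 3*(4885 - 3*(((344 - 1*(-268)) + (4 - 6)²) + 426))/(2*(-1579 + (((344 - 1*(-268)) + (4 - 6)²) + 426)))) = √(-4103047 + 3*(4885 - 3*(((344 + 268) + (-2)²) + 426))/(2*(-1579 + (((344 + 268) + (-2)²) + 426)))) = √(-4103047 + 3*(4885 - 3*((612 + 4) + 426))/(2*(-1579 + ((612 + 4) + 426)))) = √(-4103047 + 3*(4885 - 3*(616 + 426))/(2*(-1579 + (616 + 426)))) = √(-4103047 + 3*(4885 - 3*1042)/(2*(-1579 + 1042))) = √(-4103047 + (3/2)*(4885 - 3126)/(-537)) = √(-4103047 + (3/2)*(-1/537)*1759) = √(-4103047 - 1759/358) = √(-1468892585/358) = I*√525863545430/358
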